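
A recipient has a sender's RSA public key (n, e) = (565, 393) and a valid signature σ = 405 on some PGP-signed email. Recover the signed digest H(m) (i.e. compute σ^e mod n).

σ^2 ≡ 405^2 = 164025 ≡ 175
σ^4 ≡ 175^2 = 30625 ≡ 115
σ^8 ≡ 115^2 = 13225 ≡ 230
σ^16 ≡ 230^2 = 52900 ≡ 355
σ^32 ≡ 355^2 = 126025 ≡ 30
σ^64 ≡ 30^2 = 900 ≡ 335
σ^128 ≡ 335^2 = 112225 ≡ 355
σ^256 ≡ 355^2 = 126025 ≡ 30
393 = 256 + 128 + 8 + 1, so σ^393 ≡ 30·355·230·405 ≡ 160 (mod 565)

160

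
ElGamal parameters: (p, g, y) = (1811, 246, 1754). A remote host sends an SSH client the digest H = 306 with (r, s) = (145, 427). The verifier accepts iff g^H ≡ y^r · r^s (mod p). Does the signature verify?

does not verify

Left side g^H mod p:
246^2 = 60516 ≡ 753
246^4 ≡ 753^2 = 567009 ≡ 166
246^8 ≡ 166^2 = 27556 ≡ 391
246^16 ≡ 391^2 = 152881 ≡ 757
246^32 ≡ 757^2 = 573049 ≡ 773
246^64 ≡ 773^2 = 597529 ≡ 1710
246^128 ≡ 1710^2 = 2924100 ≡ 1146
246^256 ≡ 1146^2 = 1313316 ≡ 341
306 = 256 + 32 + 16 + 2, so 246^306 ≡ 341·773·757·753 ≡ 583 (mod 1811)
Right side y^r · r^s mod p:
1754^2 = 3076516 ≡ 1438
1754^4 ≡ 1438^2 = 2067844 ≡ 1493
1754^8 ≡ 1493^2 = 2229049 ≡ 1519
1754^16 ≡ 1519^2 = 2307361 ≡ 147
1754^32 ≡ 147^2 = 21609 ≡ 1688
1754^64 ≡ 1688^2 = 2849344 ≡ 641
1754^128 ≡ 641^2 = 410881 ≡ 1595
145 = 128 + 16 + 1, so 1754^145 ≡ 1595·147·1754 ≡ 675 (mod 1811)
145^2 = 21025 ≡ 1104
145^4 ≡ 1104^2 = 1218816 ≡ 13
145^8 ≡ 13^2 = 169
145^16 ≡ 169^2 = 28561 ≡ 1396
145^32 ≡ 1396^2 = 1948816 ≡ 180
145^64 ≡ 180^2 = 32400 ≡ 1613
145^128 ≡ 1613^2 = 2601769 ≡ 1173
145^256 ≡ 1173^2 = 1375929 ≡ 1380
427 = 256 + 128 + 32 + 8 + 2 + 1, so 145^427 ≡ 1380·1173·180·169·1104·145 ≡ 756 (mod 1811)
675·756 = 510300 ≡ 1409 (mod 1811)
583 ≠ 1409, so verification fails.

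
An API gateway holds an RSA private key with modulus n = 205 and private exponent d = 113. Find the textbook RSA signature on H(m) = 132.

(H(m))^2 ≡ 132^2 = 17424 ≡ 204
(H(m))^4 ≡ 204^2 = 41616 ≡ 1
(H(m))^8 ≡ 1^2 = 1
(H(m))^16 ≡ 1^2 = 1
(H(m))^32 ≡ 1^2 = 1
(H(m))^64 ≡ 1^2 = 1
113 = 64 + 32 + 16 + 1, so (H(m))^113 ≡ 1·1·1·132 ≡ 132 (mod 205)

132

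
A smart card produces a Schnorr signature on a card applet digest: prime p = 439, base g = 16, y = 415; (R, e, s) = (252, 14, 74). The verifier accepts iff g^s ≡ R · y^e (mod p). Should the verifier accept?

g^s mod p:
Squares mod 439: 16^1≡16, 16^2≡256, 16^4≡125, 16^8≡260, 16^16≡433, 16^32≡36, 16^64≡418
74 = 64 + 8 + 2, so 16^74 ≡ 418·260·256 ≡ 16 (mod 439)
R · y^e mod p:
Squares mod 439: 415^1≡415, 415^2≡137, 415^4≡331, 415^8≡250
14 = 8 + 4 + 2, so 415^14 ≡ 250·331·137 ≡ 14 (mod 439)
252·14 = 3528 ≡ 16 (mod 439)
16 ≡ 16 (mod 439); signature holds.

accept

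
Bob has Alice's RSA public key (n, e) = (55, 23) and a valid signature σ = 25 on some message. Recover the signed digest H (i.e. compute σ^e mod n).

σ^2 ≡ 25^2 = 625 ≡ 20
σ^4 ≡ 20^2 = 400 ≡ 15
σ^8 ≡ 15^2 = 225 ≡ 5
σ^16 ≡ 5^2 = 25
23 = 16 + 4 + 2 + 1, so σ^23 ≡ 25·15·20·25 ≡ 5 (mod 55)

5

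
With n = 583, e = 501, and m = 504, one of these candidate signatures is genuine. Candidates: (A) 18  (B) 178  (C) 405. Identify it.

C

Candidate A: Squares mod 583: 18^1≡18, 18^2≡324, 18^4≡36, 18^8≡130, 18^16≡576, 18^32≡49, 18^64≡69, 18^128≡97, 18^256≡81; 501 = 256 + 128 + 64 + 32 + 16 + 4 + 1, so 18^501 ≡ 81·97·69·49·576·36·18 ≡ 458 (mod 583)
Candidate B: Squares mod 583: 178^1≡178, 178^2≡202, 178^4≡577, 178^8≡36, 178^16≡130, 178^32≡576, 178^64≡49, 178^128≡69, 178^256≡97; 501 = 256 + 128 + 64 + 32 + 16 + 4 + 1, so 178^501 ≡ 97·69·49·576·130·577·178 ≡ 79 (mod 583)
Candidate C: Squares mod 583: 405^1≡405, 405^2≡202, 405^4≡577, 405^8≡36, 405^16≡130, 405^32≡576, 405^64≡49, 405^128≡69, 405^256≡97; 501 = 256 + 128 + 64 + 32 + 16 + 4 + 1, so 405^501 ≡ 97·69·49·576·130·577·405 ≡ 504 (mod 583)
  → matches m = 504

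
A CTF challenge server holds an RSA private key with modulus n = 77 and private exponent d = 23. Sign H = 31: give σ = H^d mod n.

47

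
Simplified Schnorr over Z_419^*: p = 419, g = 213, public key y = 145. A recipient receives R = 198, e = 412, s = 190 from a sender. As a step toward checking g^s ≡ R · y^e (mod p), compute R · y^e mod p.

145^412 mod 419 = 65
R · y^e ≡ 198·65 = 12870 ≡ 300 (mod 419)

300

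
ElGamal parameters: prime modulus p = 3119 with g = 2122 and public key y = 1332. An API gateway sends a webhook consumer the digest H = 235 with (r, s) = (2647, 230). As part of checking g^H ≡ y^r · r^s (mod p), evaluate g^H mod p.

71

Squares mod 3119: 2122^1≡2122, 2122^2≡2167, 2122^4≡1794, 2122^8≡2747, 2122^16≡1148, 2122^32≡1686, 2122^64≡1187, 2122^128≡2300
235 = 128 + 64 + 32 + 8 + 2 + 1, so 2122^235 ≡ 2300·1187·1686·2747·2167·2122 ≡ 71 (mod 3119)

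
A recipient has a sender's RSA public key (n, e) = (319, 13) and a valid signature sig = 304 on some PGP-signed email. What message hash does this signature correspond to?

2

sig^2 ≡ 304^2 = 92416 ≡ 225
sig^4 ≡ 225^2 = 50625 ≡ 223
sig^8 ≡ 223^2 = 49729 ≡ 284
13 = 8 + 4 + 1, so sig^13 ≡ 284·223·304 ≡ 2 (mod 319)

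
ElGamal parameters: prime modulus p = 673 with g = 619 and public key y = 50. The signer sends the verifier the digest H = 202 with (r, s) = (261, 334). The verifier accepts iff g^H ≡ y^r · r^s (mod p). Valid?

Left side g^H mod p:
619^2 = 383161 ≡ 224
619^4 ≡ 224^2 = 50176 ≡ 374
619^8 ≡ 374^2 = 139876 ≡ 565
619^16 ≡ 565^2 = 319225 ≡ 223
619^32 ≡ 223^2 = 49729 ≡ 600
619^64 ≡ 600^2 = 360000 ≡ 618
619^128 ≡ 618^2 = 381924 ≡ 333
202 = 128 + 64 + 8 + 2, so 619^202 ≡ 333·618·565·224 ≡ 200 (mod 673)
Right side y^r · r^s mod p:
50^2 = 2500 ≡ 481
50^4 ≡ 481^2 = 231361 ≡ 522
50^8 ≡ 522^2 = 272484 ≡ 592
50^16 ≡ 592^2 = 350464 ≡ 504
50^32 ≡ 504^2 = 254016 ≡ 295
50^64 ≡ 295^2 = 87025 ≡ 208
50^128 ≡ 208^2 = 43264 ≡ 192
50^256 ≡ 192^2 = 36864 ≡ 522
261 = 256 + 4 + 1, so 50^261 ≡ 522·522·50 ≡ 661 (mod 673)
261^2 = 68121 ≡ 148
261^4 ≡ 148^2 = 21904 ≡ 368
261^8 ≡ 368^2 = 135424 ≡ 151
261^16 ≡ 151^2 = 22801 ≡ 592
261^32 ≡ 592^2 = 350464 ≡ 504
261^64 ≡ 504^2 = 254016 ≡ 295
261^128 ≡ 295^2 = 87025 ≡ 208
261^256 ≡ 208^2 = 43264 ≡ 192
334 = 256 + 64 + 8 + 4 + 2, so 261^334 ≡ 192·295·151·368·148 ≡ 432 (mod 673)
661·432 = 285552 ≡ 200 (mod 673)
200 ≡ 200 (mod 673), so the signature is genuine.

yes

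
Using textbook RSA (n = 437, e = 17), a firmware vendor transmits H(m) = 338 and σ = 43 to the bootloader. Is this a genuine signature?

forged

Squares mod 437: σ^1≡43, σ^2≡101, σ^4≡150, σ^8≡213, σ^16≡358
17 = 16 + 1, so σ^17 ≡ 358·43 ≡ 99 (mod 437)
99 ≠ 338, so verification fails.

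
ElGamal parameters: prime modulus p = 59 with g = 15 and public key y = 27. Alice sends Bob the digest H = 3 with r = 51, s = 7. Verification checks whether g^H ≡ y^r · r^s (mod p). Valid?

no

Left side g^H mod p:
15^2 = 225 ≡ 48
3 = 2 + 1, so 15^3 ≡ 48·15 ≡ 12 (mod 59)
Right side y^r · r^s mod p:
27^2 = 729 ≡ 21
27^4 ≡ 21^2 = 441 ≡ 28
27^8 ≡ 28^2 = 784 ≡ 17
27^16 ≡ 17^2 = 289 ≡ 53
27^32 ≡ 53^2 = 2809 ≡ 36
51 = 32 + 16 + 2 + 1, so 27^51 ≡ 36·53·21·27 ≡ 12 (mod 59)
51^2 = 2601 ≡ 5
51^4 ≡ 5^2 = 25
7 = 4 + 2 + 1, so 51^7 ≡ 25·5·51 ≡ 3 (mod 59)
12·3 = 36 ≡ 36 (mod 59)
12 ≠ 36, so verification fails.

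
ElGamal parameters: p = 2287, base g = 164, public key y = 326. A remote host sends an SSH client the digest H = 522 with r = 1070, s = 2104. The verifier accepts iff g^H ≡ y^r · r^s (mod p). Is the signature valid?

Left side g^H mod p:
Squares mod 2287: 164^1≡164, 164^2≡1739, 164^4≡707, 164^8≡1283, 164^16≡1736, 164^32≡1717, 164^64≡146, 164^128≡733, 164^256≡2131, 164^512≡1466
522 = 512 + 8 + 2, so 164^522 ≡ 1466·1283·1739 ≡ 25 (mod 2287)
Right side y^r · r^s mod p:
Squares mod 2287: 326^1≡326, 326^2≡1074, 326^4≡828, 326^8≡1771, 326^16≡964, 326^32≡774, 326^64≡2169, 326^128≡202, 326^256≡1925, 326^512≡685, 326^1024≡390
1070 = 1024 + 32 + 8 + 4 + 2, so 326^1070 ≡ 390·774·1771·828·1074 ≡ 119 (mod 2287)
Squares mod 2287: 1070^1≡1070, 1070^2≡1400, 1070^4≡41, 1070^8≡1681, 1070^16≡1316, 1070^32≡597, 1070^64≡1924, 1070^128≡1410, 1070^256≡697, 1070^512≡965, 1070^1024≡416, 1070^2048≡1531
2104 = 2048 + 32 + 16 + 8, so 1070^2104 ≡ 1531·597·1316·1681 ≡ 1653 (mod 2287)
119·1653 = 196707 ≡ 25 (mod 2287)
25 ≡ 25 (mod 2287), so the signature is genuine.

valid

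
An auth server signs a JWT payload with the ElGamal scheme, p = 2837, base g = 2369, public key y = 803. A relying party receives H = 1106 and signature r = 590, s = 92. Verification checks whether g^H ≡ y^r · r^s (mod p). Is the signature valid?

Left side g^H mod p:
Squares mod 2837: 2369^1≡2369, 2369^2≡575, 2369^4≡1533, 2369^8≡1053, 2369^16≡2379, 2369^32≡2663, 2369^64≡1906, 2369^128≡1476, 2369^256≡2597, 2369^512≡860, 2369^1024≡1980
1106 = 1024 + 64 + 16 + 2, so 2369^1106 ≡ 1980·1906·2379·575 ≡ 2715 (mod 2837)
Right side y^r · r^s mod p:
Squares mod 2837: 803^1≡803, 803^2≡810, 803^4≡753, 803^8≡2446, 803^16≡2520, 803^32≡1194, 803^64≡1462, 803^128≡1183, 803^256≡848, 803^512≡1343
590 = 512 + 64 + 8 + 4 + 2, so 803^590 ≡ 1343·1462·2446·753·810 ≡ 2076 (mod 2837)
Squares mod 2837: 590^1≡590, 590^2≡1986, 590^4≡766, 590^8≡2334, 590^16≡516, 590^32≡2415, 590^64≡2190
92 = 64 + 16 + 8 + 4, so 590^92 ≡ 2190·516·2334·766 ≡ 112 (mod 2837)
2076·112 = 232512 ≡ 2715 (mod 2837)
2715 ≡ 2715 (mod 2837), so the signature is genuine.

valid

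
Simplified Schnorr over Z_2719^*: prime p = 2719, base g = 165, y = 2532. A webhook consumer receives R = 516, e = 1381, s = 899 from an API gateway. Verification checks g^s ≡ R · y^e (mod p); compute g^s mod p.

Squares mod 2719: 165^1≡165, 165^2≡35, 165^4≡1225, 165^8≡2456, 165^16≡1194, 165^32≡880, 165^64≡2204, 165^128≡1482, 165^256≡2091, 165^512≡129
899 = 512 + 256 + 128 + 2 + 1, so 165^899 ≡ 129·2091·1482·35·165 ≡ 267 (mod 2719)

267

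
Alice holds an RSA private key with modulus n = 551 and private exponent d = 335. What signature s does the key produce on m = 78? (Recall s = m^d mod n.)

m^2 ≡ 78^2 = 6084 ≡ 23
m^4 ≡ 23^2 = 529
m^8 ≡ 529^2 = 279841 ≡ 484
m^16 ≡ 484^2 = 234256 ≡ 81
m^32 ≡ 81^2 = 6561 ≡ 500
m^64 ≡ 500^2 = 250000 ≡ 397
m^128 ≡ 397^2 = 157609 ≡ 23
m^256 ≡ 23^2 = 529
335 = 256 + 64 + 8 + 4 + 2 + 1, so m^335 ≡ 529·397·484·529·23·78 ≡ 509 (mod 551)

509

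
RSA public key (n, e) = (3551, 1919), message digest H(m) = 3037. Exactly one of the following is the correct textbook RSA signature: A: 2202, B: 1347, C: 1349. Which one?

Candidate A: Squares mod 3551: 2202^1≡2202, 2202^2≡1689, 2202^4≡1268, 2202^8≡2772, 2202^16≡3171, 2202^32≡2360, 2202^64≡1632, 2202^128≡174, 2202^256≡1868, 2202^512≡2342, 2202^1024≡2220; 1919 = 1024 + 512 + 256 + 64 + 32 + 16 + 8 + 4 + 2 + 1, so 2202^1919 ≡ 2220·2342·1868·1632·2360·3171·2772·1268·1689·2202 ≡ 514 (mod 3551)
Candidate B: Squares mod 3551: 1347^1≡1347, 1347^2≡3399, 1347^4≡1798, 1347^8≡1394, 1347^16≡839, 1347^32≡823, 1347^64≡2639, 1347^128≡810, 1347^256≡2716, 1347^512≡1229, 1347^1024≡1266; 1919 = 1024 + 512 + 256 + 64 + 32 + 16 + 8 + 4 + 2 + 1, so 1347^1919 ≡ 1266·1229·2716·2639·823·839·1394·1798·3399·1347 ≡ 2335 (mod 3551)
Candidate C: Squares mod 3551: 1349^1≡1349, 1349^2≡1689, 1349^4≡1268, 1349^8≡2772, 1349^16≡3171, 1349^32≡2360, 1349^64≡1632, 1349^128≡174, 1349^256≡1868, 1349^512≡2342, 1349^1024≡2220; 1919 = 1024 + 512 + 256 + 64 + 32 + 16 + 8 + 4 + 2 + 1, so 1349^1919 ≡ 2220·2342·1868·1632·2360·3171·2772·1268·1689·1349 ≡ 3037 (mod 3551)
  → matches H(m) = 3037

C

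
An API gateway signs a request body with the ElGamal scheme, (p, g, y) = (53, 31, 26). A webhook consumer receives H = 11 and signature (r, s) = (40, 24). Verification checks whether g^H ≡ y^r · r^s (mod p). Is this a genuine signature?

Left side g^H mod p:
31^2 = 961 ≡ 7
31^4 ≡ 7^2 = 49
31^8 ≡ 49^2 = 2401 ≡ 16
11 = 8 + 2 + 1, so 31^11 ≡ 16·7·31 ≡ 27 (mod 53)
Right side y^r · r^s mod p:
26^2 = 676 ≡ 40
26^4 ≡ 40^2 = 1600 ≡ 10
26^8 ≡ 10^2 = 100 ≡ 47
26^16 ≡ 47^2 = 2209 ≡ 36
26^32 ≡ 36^2 = 1296 ≡ 24
40 = 32 + 8, so 26^40 ≡ 24·47 ≡ 15 (mod 53)
40^2 = 1600 ≡ 10
40^4 ≡ 10^2 = 100 ≡ 47
40^8 ≡ 47^2 = 2209 ≡ 36
40^16 ≡ 36^2 = 1296 ≡ 24
24 = 16 + 8, so 40^24 ≡ 24·36 ≡ 16 (mod 53)
15·16 = 240 ≡ 28 (mod 53)
27 ≠ 28, so verification fails.

forged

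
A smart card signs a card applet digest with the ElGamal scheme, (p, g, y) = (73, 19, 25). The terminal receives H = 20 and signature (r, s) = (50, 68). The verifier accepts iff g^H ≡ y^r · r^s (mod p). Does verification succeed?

Left side g^H mod p:
Squares mod 73: 19^1≡19, 19^2≡69, 19^4≡16, 19^8≡37, 19^16≡55
20 = 16 + 4, so 19^20 ≡ 55·16 ≡ 4 (mod 73)
Right side y^r · r^s mod p:
Squares mod 73: 25^1≡25, 25^2≡41, 25^4≡2, 25^8≡4, 25^16≡16, 25^32≡37
50 = 32 + 16 + 2, so 25^50 ≡ 37·16·41 ≡ 36 (mod 73)
Squares mod 73: 50^1≡50, 50^2≡18, 50^4≡32, 50^8≡2, 50^16≡4, 50^32≡16, 50^64≡37
68 = 64 + 4, so 50^68 ≡ 37·32 ≡ 16 (mod 73)
36·16 = 576 ≡ 65 (mod 73)
4 ≠ 65, so verification fails.

fails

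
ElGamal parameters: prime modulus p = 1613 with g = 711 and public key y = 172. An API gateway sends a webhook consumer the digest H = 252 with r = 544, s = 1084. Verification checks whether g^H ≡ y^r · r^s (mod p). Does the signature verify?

does not verify

Left side g^H mod p:
Squares mod 1613: 711^1≡711, 711^2≡652, 711^4≡885, 711^8≡920, 711^16≡1188, 711^32≡1582, 711^64≡961, 711^128≡885
252 = 128 + 64 + 32 + 16 + 8 + 4, so 711^252 ≡ 885·961·1582·1188·920·885 ≡ 885 (mod 1613)
Right side y^r · r^s mod p:
Squares mod 1613: 172^1≡172, 172^2≡550, 172^4≡869, 172^8≡277, 172^16≡918, 172^32≡738, 172^64≡1063, 172^128≡869, 172^256≡277, 172^512≡918
544 = 512 + 32, so 172^544 ≡ 918·738 ≡ 24 (mod 1613)
Squares mod 1613: 544^1≡544, 544^2≡757, 544^4≡434, 544^8≡1248, 544^16≡959, 544^32≡271, 544^64≡856, 544^128≡434, 544^256≡1248, 544^512≡959, 544^1024≡271
1084 = 1024 + 32 + 16 + 8 + 4, so 544^1084 ≡ 271·271·959·1248·434 ≡ 869 (mod 1613)
24·869 = 20856 ≡ 1500 (mod 1613)
885 ≠ 1500, so verification fails.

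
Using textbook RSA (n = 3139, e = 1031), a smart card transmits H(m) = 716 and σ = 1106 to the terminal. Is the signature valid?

invalid

σ^1031 mod 3139 = 2423
2423 ≠ 716, so verification fails.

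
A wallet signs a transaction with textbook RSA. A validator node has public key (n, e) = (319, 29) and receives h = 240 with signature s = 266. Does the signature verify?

does not verify

Squares mod 319: s^1≡266, s^2≡257, s^4≡16, s^8≡256, s^16≡141
29 = 16 + 8 + 4 + 1, so s^29 ≡ 141·256·16·266 ≡ 237 (mod 319)
The recovered value 237 does not match the digest 240.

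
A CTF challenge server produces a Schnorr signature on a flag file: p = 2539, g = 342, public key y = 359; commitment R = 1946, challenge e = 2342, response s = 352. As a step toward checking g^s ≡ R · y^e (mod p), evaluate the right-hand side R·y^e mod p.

20

359^2 = 128881 ≡ 1931
359^4 ≡ 1931^2 = 3728761 ≡ 1509
359^8 ≡ 1509^2 = 2277081 ≡ 2137
359^16 ≡ 2137^2 = 4566769 ≡ 1647
359^32 ≡ 1647^2 = 2712609 ≡ 957
359^64 ≡ 957^2 = 915849 ≡ 1809
359^128 ≡ 1809^2 = 3272481 ≡ 2249
359^256 ≡ 2249^2 = 5058001 ≡ 313
359^512 ≡ 313^2 = 97969 ≡ 1487
359^1024 ≡ 1487^2 = 2211169 ≡ 2239
359^2048 ≡ 2239^2 = 5013121 ≡ 1135
2342 = 2048 + 256 + 32 + 4 + 2, so 359^2342 ≡ 1135·313·957·1509·1931 ≡ 2205 (mod 2539)
R · y^e ≡ 1946·2205 = 4290930 ≡ 20 (mod 2539)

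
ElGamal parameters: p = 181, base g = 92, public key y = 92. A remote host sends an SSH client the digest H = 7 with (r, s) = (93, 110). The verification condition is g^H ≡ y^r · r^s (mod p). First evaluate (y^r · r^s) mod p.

109

92^2 = 8464 ≡ 138
92^4 ≡ 138^2 = 19044 ≡ 39
92^8 ≡ 39^2 = 1521 ≡ 73
92^16 ≡ 73^2 = 5329 ≡ 80
92^32 ≡ 80^2 = 6400 ≡ 65
92^64 ≡ 65^2 = 4225 ≡ 62
93 = 64 + 16 + 8 + 4 + 1, so 92^93 ≡ 62·80·73·39·92 ≡ 155 (mod 181)
93^2 = 8649 ≡ 142
93^4 ≡ 142^2 = 20164 ≡ 73
93^8 ≡ 73^2 = 5329 ≡ 80
93^16 ≡ 80^2 = 6400 ≡ 65
93^32 ≡ 65^2 = 4225 ≡ 62
93^64 ≡ 62^2 = 3844 ≡ 43
110 = 64 + 32 + 8 + 4 + 2, so 93^110 ≡ 43·62·80·73·142 ≡ 142 (mod 181)
y^r · r^s ≡ 155·142 = 22010 ≡ 109 (mod 181)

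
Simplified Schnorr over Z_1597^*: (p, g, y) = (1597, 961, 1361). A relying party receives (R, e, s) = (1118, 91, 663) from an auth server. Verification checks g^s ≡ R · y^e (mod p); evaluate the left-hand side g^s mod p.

961^2 = 923521 ≡ 455
961^4 ≡ 455^2 = 207025 ≡ 1012
961^8 ≡ 1012^2 = 1024144 ≡ 467
961^16 ≡ 467^2 = 218089 ≡ 897
961^32 ≡ 897^2 = 804609 ≡ 1318
961^64 ≡ 1318^2 = 1737124 ≡ 1185
961^128 ≡ 1185^2 = 1404225 ≡ 462
961^256 ≡ 462^2 = 213444 ≡ 1043
961^512 ≡ 1043^2 = 1087849 ≡ 292
663 = 512 + 128 + 16 + 4 + 2 + 1, so 961^663 ≡ 292·462·897·1012·455·961 ≡ 1593 (mod 1597)

1593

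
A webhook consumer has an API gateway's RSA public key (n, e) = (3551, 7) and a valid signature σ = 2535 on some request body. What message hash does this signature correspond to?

σ^2 ≡ 2535^2 = 6426225 ≡ 2466
σ^4 ≡ 2466^2 = 6081156 ≡ 1844
7 = 4 + 2 + 1, so σ^7 ≡ 1844·2466·2535 ≡ 3196 (mod 3551)

3196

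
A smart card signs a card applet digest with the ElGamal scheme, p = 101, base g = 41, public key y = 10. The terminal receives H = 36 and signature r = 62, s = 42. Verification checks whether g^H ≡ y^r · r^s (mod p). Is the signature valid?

Left side g^H mod p:
41^2 = 1681 ≡ 65
41^4 ≡ 65^2 = 4225 ≡ 84
41^8 ≡ 84^2 = 7056 ≡ 87
41^16 ≡ 87^2 = 7569 ≡ 95
41^32 ≡ 95^2 = 9025 ≡ 36
36 = 32 + 4, so 41^36 ≡ 36·84 ≡ 95 (mod 101)
Right side y^r · r^s mod p:
10^2 = 100
10^4 ≡ 100^2 = 10000 ≡ 1
10^8 ≡ 1^2 = 1
10^16 ≡ 1^2 = 1
10^32 ≡ 1^2 = 1
62 = 32 + 16 + 8 + 4 + 2, so 10^62 ≡ 1·1·1·1·100 ≡ 100 (mod 101)
62^2 = 3844 ≡ 6
62^4 ≡ 6^2 = 36
62^8 ≡ 36^2 = 1296 ≡ 84
62^16 ≡ 84^2 = 7056 ≡ 87
62^32 ≡ 87^2 = 7569 ≡ 95
42 = 32 + 8 + 2, so 62^42 ≡ 95·84·6 ≡ 6 (mod 101)
100·6 = 600 ≡ 95 (mod 101)
95 ≡ 95 (mod 101), so the signature is genuine.

valid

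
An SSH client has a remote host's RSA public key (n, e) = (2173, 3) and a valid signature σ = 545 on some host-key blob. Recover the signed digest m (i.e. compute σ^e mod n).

990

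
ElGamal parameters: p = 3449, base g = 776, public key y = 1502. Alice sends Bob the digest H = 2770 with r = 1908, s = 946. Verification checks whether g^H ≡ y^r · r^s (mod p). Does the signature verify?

verifies

Left side g^H mod p:
776^2 = 602176 ≡ 2050
776^4 ≡ 2050^2 = 4202500 ≡ 1618
776^8 ≡ 1618^2 = 2617924 ≡ 133
776^16 ≡ 133^2 = 17689 ≡ 444
776^32 ≡ 444^2 = 197136 ≡ 543
776^64 ≡ 543^2 = 294849 ≡ 1684
776^128 ≡ 1684^2 = 2835856 ≡ 778
776^256 ≡ 778^2 = 605284 ≡ 1709
776^512 ≡ 1709^2 = 2920681 ≡ 2827
776^1024 ≡ 2827^2 = 7991929 ≡ 596
776^2048 ≡ 596^2 = 355216 ≡ 3418
2770 = 2048 + 512 + 128 + 64 + 16 + 2, so 776^2770 ≡ 3418·2827·778·1684·444·2050 ≡ 2097 (mod 3449)
Right side y^r · r^s mod p:
1502^2 = 2256004 ≡ 358
1502^4 ≡ 358^2 = 128164 ≡ 551
1502^8 ≡ 551^2 = 303601 ≡ 89
1502^16 ≡ 89^2 = 7921 ≡ 1023
1502^32 ≡ 1023^2 = 1046529 ≡ 1482
1502^64 ≡ 1482^2 = 2196324 ≡ 2760
1502^128 ≡ 2760^2 = 7617600 ≡ 2208
1502^256 ≡ 2208^2 = 4875264 ≡ 1827
1502^512 ≡ 1827^2 = 3337929 ≡ 2746
1502^1024 ≡ 2746^2 = 7540516 ≡ 1002
1908 = 1024 + 512 + 256 + 64 + 32 + 16 + 4, so 1502^1908 ≡ 1002·2746·1827·2760·1482·1023·551 ≡ 2128 (mod 3449)
1908^2 = 3640464 ≡ 1769
1908^4 ≡ 1769^2 = 3129361 ≡ 1118
1908^8 ≡ 1118^2 = 1249924 ≡ 1386
1908^16 ≡ 1386^2 = 1920996 ≡ 3352
1908^32 ≡ 3352^2 = 11235904 ≡ 2511
1908^64 ≡ 2511^2 = 6305121 ≡ 349
1908^128 ≡ 349^2 = 121801 ≡ 1086
1908^256 ≡ 1086^2 = 1179396 ≡ 3287
1908^512 ≡ 3287^2 = 10804369 ≡ 2101
946 = 512 + 256 + 128 + 32 + 16 + 2, so 1908^946 ≡ 2101·3287·1086·2511·3352·1769 ≡ 1672 (mod 3449)
2128·1672 = 3558016 ≡ 2097 (mod 3449)
2097 ≡ 2097 (mod 3449), so the signature is genuine.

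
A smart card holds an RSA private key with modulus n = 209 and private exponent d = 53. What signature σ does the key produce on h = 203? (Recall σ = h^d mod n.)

136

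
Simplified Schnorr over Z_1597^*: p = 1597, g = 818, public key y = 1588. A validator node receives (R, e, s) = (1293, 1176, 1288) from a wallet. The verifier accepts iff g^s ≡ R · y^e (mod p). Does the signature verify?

g^s mod p:
Squares mod 1597: 818^1≡818, 818^2≡1578, 818^4≡361, 818^8≡964, 818^16≡1439, 818^32≡1009, 818^64≡792, 818^128≡1240, 818^256≡1286, 818^512≡901, 818^1024≡525
1288 = 1024 + 256 + 8, so 818^1288 ≡ 525·1286·964 ≡ 26 (mod 1597)
R · y^e mod p:
Squares mod 1597: 1588^1≡1588, 1588^2≡81, 1588^4≡173, 1588^8≡1183, 1588^16≡517, 1588^32≡590, 1588^64≡1551, 1588^128≡519, 1588^256≡1065, 1588^512≡355, 1588^1024≡1459
1176 = 1024 + 128 + 16 + 8, so 1588^1176 ≡ 1459·519·517·1183 ≡ 1459 (mod 1597)
1293·1459 = 1886487 ≡ 430 (mod 1597)
26 ≠ 430; the check fails.

does not verify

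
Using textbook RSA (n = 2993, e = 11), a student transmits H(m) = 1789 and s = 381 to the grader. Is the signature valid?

s^2 ≡ 381^2 = 145161 ≡ 1497
s^4 ≡ 1497^2 = 2241009 ≡ 2245
s^8 ≡ 2245^2 = 5040025 ≡ 2806
11 = 8 + 2 + 1, so s^11 ≡ 2806·1497·381 ≡ 1789 (mod 2993)
s^11 mod 2993 = 1789 matches H(m).

valid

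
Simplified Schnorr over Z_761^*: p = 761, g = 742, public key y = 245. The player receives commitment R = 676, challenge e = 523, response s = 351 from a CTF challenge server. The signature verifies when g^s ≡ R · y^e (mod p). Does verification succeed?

fails

g^s mod p:
Squares mod 761: 742^1≡742, 742^2≡361, 742^4≡190, 742^8≡333, 742^16≡544, 742^32≡668, 742^64≡278, 742^128≡423, 742^256≡94
351 = 256 + 64 + 16 + 8 + 4 + 2 + 1, so 742^351 ≡ 94·278·544·333·190·361·742 ≡ 622 (mod 761)
R · y^e mod p:
Squares mod 761: 245^1≡245, 245^2≡667, 245^4≡465, 245^8≡101, 245^16≡308, 245^32≡500, 245^64≡392, 245^128≡703, 245^256≡320, 245^512≡426
523 = 512 + 8 + 2 + 1, so 245^523 ≡ 426·101·667·245 ≡ 188 (mod 761)
676·188 = 127088 ≡ 1 (mod 761)
622 ≠ 1; the check fails.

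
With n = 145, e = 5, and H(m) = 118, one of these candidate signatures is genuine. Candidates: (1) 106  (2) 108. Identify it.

Candidate 1: Squares mod 145: 106^1≡106, 106^2≡71, 106^4≡111; 5 = 4 + 1, so 106^5 ≡ 111·106 ≡ 21 (mod 145)
Candidate 2: Squares mod 145: 108^1≡108, 108^2≡64, 108^4≡36; 5 = 4 + 1, so 108^5 ≡ 36·108 ≡ 118 (mod 145)
  → matches H(m) = 118

2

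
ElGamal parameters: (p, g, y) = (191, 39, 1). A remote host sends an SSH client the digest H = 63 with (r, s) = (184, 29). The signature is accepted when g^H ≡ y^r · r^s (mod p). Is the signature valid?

Left side g^H mod p:
39^2 = 1521 ≡ 184
39^4 ≡ 184^2 = 33856 ≡ 49
39^8 ≡ 49^2 = 2401 ≡ 109
39^16 ≡ 109^2 = 11881 ≡ 39
39^32 ≡ 39^2 = 1521 ≡ 184
63 = 32 + 16 + 8 + 4 + 2 + 1, so 39^63 ≡ 184·39·109·49·184·39 ≡ 109 (mod 191)
Right side y^r · r^s mod p:
1^2 = 1
1^4 ≡ 1^2 = 1
1^8 ≡ 1^2 = 1
1^16 ≡ 1^2 = 1
1^32 ≡ 1^2 = 1
1^64 ≡ 1^2 = 1
1^128 ≡ 1^2 = 1
184 = 128 + 32 + 16 + 8, so 1^184 ≡ 1·1·1·1 ≡ 1 (mod 191)
184^2 = 33856 ≡ 49
184^4 ≡ 49^2 = 2401 ≡ 109
184^8 ≡ 109^2 = 11881 ≡ 39
184^16 ≡ 39^2 = 1521 ≡ 184
29 = 16 + 8 + 4 + 1, so 184^29 ≡ 184·39·109·184 ≡ 109 (mod 191)
1·109 = 109 ≡ 109 (mod 191)
109 ≡ 109 (mod 191), so the signature is genuine.

valid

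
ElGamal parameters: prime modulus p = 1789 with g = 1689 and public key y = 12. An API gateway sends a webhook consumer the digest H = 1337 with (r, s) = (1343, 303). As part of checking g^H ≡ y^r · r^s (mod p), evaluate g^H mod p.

1722

1689^2 = 2852721 ≡ 1055
1689^4 ≡ 1055^2 = 1113025 ≡ 267
1689^8 ≡ 267^2 = 71289 ≡ 1518
1689^16 ≡ 1518^2 = 2304324 ≡ 92
1689^32 ≡ 92^2 = 8464 ≡ 1308
1689^64 ≡ 1308^2 = 1710864 ≡ 580
1689^128 ≡ 580^2 = 336400 ≡ 68
1689^256 ≡ 68^2 = 4624 ≡ 1046
1689^512 ≡ 1046^2 = 1094116 ≡ 1037
1689^1024 ≡ 1037^2 = 1075369 ≡ 180
1337 = 1024 + 256 + 32 + 16 + 8 + 1, so 1689^1337 ≡ 180·1046·1308·92·1518·1689 ≡ 1722 (mod 1789)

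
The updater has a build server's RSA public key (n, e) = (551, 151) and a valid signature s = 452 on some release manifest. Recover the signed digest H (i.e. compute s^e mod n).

s^2 ≡ 452^2 = 204304 ≡ 434
s^4 ≡ 434^2 = 188356 ≡ 465
s^8 ≡ 465^2 = 216225 ≡ 233
s^16 ≡ 233^2 = 54289 ≡ 291
s^32 ≡ 291^2 = 84681 ≡ 378
s^64 ≡ 378^2 = 142884 ≡ 175
s^128 ≡ 175^2 = 30625 ≡ 320
151 = 128 + 16 + 4 + 2 + 1, so s^151 ≡ 320·291·465·434·452 ≡ 70 (mod 551)

70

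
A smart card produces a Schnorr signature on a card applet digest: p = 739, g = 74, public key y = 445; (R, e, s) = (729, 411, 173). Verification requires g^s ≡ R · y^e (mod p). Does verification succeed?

passes

g^s mod p:
Squares mod 739: 74^1≡74, 74^2≡303, 74^4≡173, 74^8≡369, 74^16≡185, 74^32≡231, 74^64≡153, 74^128≡500
173 = 128 + 32 + 8 + 4 + 1, so 74^173 ≡ 500·231·369·173·74 ≡ 53 (mod 739)
R · y^e mod p:
Squares mod 739: 445^1≡445, 445^2≡712, 445^4≡729, 445^8≡100, 445^16≡393, 445^32≡737, 445^64≡4, 445^128≡16, 445^256≡256
411 = 256 + 128 + 16 + 8 + 2 + 1, so 445^411 ≡ 256·16·393·100·712·445 ≡ 512 (mod 739)
729·512 = 373248 ≡ 53 (mod 739)
53 ≡ 53 (mod 739); signature holds.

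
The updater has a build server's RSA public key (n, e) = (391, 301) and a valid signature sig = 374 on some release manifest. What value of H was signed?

sig^301 mod 391 = 238

238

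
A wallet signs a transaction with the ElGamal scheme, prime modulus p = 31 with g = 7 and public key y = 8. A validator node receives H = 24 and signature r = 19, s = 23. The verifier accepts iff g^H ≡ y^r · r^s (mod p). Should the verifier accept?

reject

Left side g^H mod p:
7^2 = 49 ≡ 18
7^4 ≡ 18^2 = 324 ≡ 14
7^8 ≡ 14^2 = 196 ≡ 10
7^16 ≡ 10^2 = 100 ≡ 7
24 = 16 + 8, so 7^24 ≡ 7·10 ≡ 8 (mod 31)
Right side y^r · r^s mod p:
8^2 = 64 ≡ 2
8^4 ≡ 2^2 = 4
8^8 ≡ 4^2 = 16
8^16 ≡ 16^2 = 256 ≡ 8
19 = 16 + 2 + 1, so 8^19 ≡ 8·2·8 ≡ 4 (mod 31)
19^2 = 361 ≡ 20
19^4 ≡ 20^2 = 400 ≡ 28
19^8 ≡ 28^2 = 784 ≡ 9
19^16 ≡ 9^2 = 81 ≡ 19
23 = 16 + 4 + 2 + 1, so 19^23 ≡ 19·28·20·19 ≡ 9 (mod 31)
4·9 = 36 ≡ 5 (mod 31)
8 ≠ 5, so verification fails.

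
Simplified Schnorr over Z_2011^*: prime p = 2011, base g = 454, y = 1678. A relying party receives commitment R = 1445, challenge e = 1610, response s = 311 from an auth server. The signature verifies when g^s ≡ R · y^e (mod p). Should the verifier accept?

g^s mod p:
Squares mod 2011: 454^1≡454, 454^2≡994, 454^4≡635, 454^8≡1025, 454^16≡883, 454^32≡1432, 454^64≡1415, 454^128≡1280, 454^256≡1446
311 = 256 + 32 + 16 + 4 + 2 + 1, so 454^311 ≡ 1446·1432·883·635·994·454 ≡ 1945 (mod 2011)
R · y^e mod p:
Squares mod 2011: 1678^1≡1678, 1678^2≡284, 1678^4≡216, 1678^8≡403, 1678^16≡1529, 1678^32≡1059, 1678^64≡1354, 1678^128≡1295, 1678^256≡1862, 1678^512≡80, 1678^1024≡367
1610 = 1024 + 512 + 64 + 8 + 2, so 1678^1610 ≡ 367·80·1354·403·284 ≡ 1400 (mod 2011)
1445·1400 = 2023000 ≡ 1945 (mod 2011)
1945 ≡ 1945 (mod 2011); signature holds.

accept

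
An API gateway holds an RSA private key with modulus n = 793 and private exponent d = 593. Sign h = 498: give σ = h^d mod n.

725

h^2 ≡ 498^2 = 248004 ≡ 588
h^4 ≡ 588^2 = 345744 ≡ 789
h^8 ≡ 789^2 = 622521 ≡ 16
h^16 ≡ 16^2 = 256
h^32 ≡ 256^2 = 65536 ≡ 510
h^64 ≡ 510^2 = 260100 ≡ 789
h^128 ≡ 789^2 = 622521 ≡ 16
h^256 ≡ 16^2 = 256
h^512 ≡ 256^2 = 65536 ≡ 510
593 = 512 + 64 + 16 + 1, so h^593 ≡ 510·789·256·498 ≡ 725 (mod 793)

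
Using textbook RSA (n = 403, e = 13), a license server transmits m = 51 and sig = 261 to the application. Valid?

no

sig^2 ≡ 261^2 = 68121 ≡ 14
sig^4 ≡ 14^2 = 196
sig^8 ≡ 196^2 = 38416 ≡ 131
13 = 8 + 4 + 1, so sig^13 ≡ 131·196·261 ≡ 352 (mod 403)
sig^13 mod 403 = 352, but m = 51.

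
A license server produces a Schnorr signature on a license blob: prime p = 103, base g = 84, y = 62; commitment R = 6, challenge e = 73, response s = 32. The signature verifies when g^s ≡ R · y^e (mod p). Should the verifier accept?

g^s mod p:
84^2 = 7056 ≡ 52
84^4 ≡ 52^2 = 2704 ≡ 26
84^8 ≡ 26^2 = 676 ≡ 58
84^16 ≡ 58^2 = 3364 ≡ 68
84^32 ≡ 68^2 = 4624 ≡ 92
R · y^e mod p:
62^2 = 3844 ≡ 33
62^4 ≡ 33^2 = 1089 ≡ 59
62^8 ≡ 59^2 = 3481 ≡ 82
62^16 ≡ 82^2 = 6724 ≡ 29
62^32 ≡ 29^2 = 841 ≡ 17
62^64 ≡ 17^2 = 289 ≡ 83
73 = 64 + 8 + 1, so 62^73 ≡ 83·82·62 ≡ 84 (mod 103)
6·84 = 504 ≡ 92 (mod 103)
92 ≡ 92 (mod 103); signature holds.

accept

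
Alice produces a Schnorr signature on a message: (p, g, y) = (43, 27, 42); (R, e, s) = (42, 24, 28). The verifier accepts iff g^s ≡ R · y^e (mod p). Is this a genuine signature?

forged

g^s mod p:
27^28 mod 43 = 1
R · y^e mod p:
42^24 mod 43 = 1
42·1 = 42 ≡ 42 (mod 43)
1 ≠ 42; the check fails.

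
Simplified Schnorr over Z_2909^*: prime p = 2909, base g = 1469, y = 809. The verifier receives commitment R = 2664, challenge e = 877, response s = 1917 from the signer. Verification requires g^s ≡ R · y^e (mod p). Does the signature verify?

verifies

g^s mod p:
1469^2 = 2157961 ≡ 2392
1469^4 ≡ 2392^2 = 5721664 ≡ 2570
1469^8 ≡ 2570^2 = 6604900 ≡ 1470
1469^16 ≡ 1470^2 = 2160900 ≡ 2422
1469^32 ≡ 2422^2 = 5866084 ≡ 1540
1469^64 ≡ 1540^2 = 2371600 ≡ 765
1469^128 ≡ 765^2 = 585225 ≡ 516
1469^256 ≡ 516^2 = 266256 ≡ 1537
1469^512 ≡ 1537^2 = 2362369 ≡ 261
1469^1024 ≡ 261^2 = 68121 ≡ 1214
1917 = 1024 + 512 + 256 + 64 + 32 + 16 + 8 + 4 + 1, so 1469^1917 ≡ 1214·261·1537·765·1540·2422·1470·2570·1469 ≡ 2544 (mod 2909)
R · y^e mod p:
809^2 = 654481 ≡ 2865
809^4 ≡ 2865^2 = 8208225 ≡ 1936
809^8 ≡ 1936^2 = 3748096 ≡ 1304
809^16 ≡ 1304^2 = 1700416 ≡ 1560
809^32 ≡ 1560^2 = 2433600 ≡ 1676
809^64 ≡ 1676^2 = 2808976 ≡ 1791
809^128 ≡ 1791^2 = 3207681 ≡ 1963
809^256 ≡ 1963^2 = 3853369 ≡ 1853
809^512 ≡ 1853^2 = 3433609 ≡ 989
877 = 512 + 256 + 64 + 32 + 8 + 4 + 1, so 809^877 ≡ 989·1853·1791·1676·1304·1936·809 ≡ 892 (mod 2909)
2664·892 = 2376288 ≡ 2544 (mod 2909)
2544 ≡ 2544 (mod 2909); signature holds.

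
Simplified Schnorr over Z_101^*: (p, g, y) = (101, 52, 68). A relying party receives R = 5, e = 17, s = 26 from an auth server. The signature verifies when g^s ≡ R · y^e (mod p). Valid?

yes

g^s mod p:
52^2 = 2704 ≡ 78
52^4 ≡ 78^2 = 6084 ≡ 24
52^8 ≡ 24^2 = 576 ≡ 71
52^16 ≡ 71^2 = 5041 ≡ 92
26 = 16 + 8 + 2, so 52^26 ≡ 92·71·78 ≡ 52 (mod 101)
R · y^e mod p:
68^2 = 4624 ≡ 79
68^4 ≡ 79^2 = 6241 ≡ 80
68^8 ≡ 80^2 = 6400 ≡ 37
68^16 ≡ 37^2 = 1369 ≡ 56
17 = 16 + 1, so 68^17 ≡ 56·68 ≡ 71 (mod 101)
5·71 = 355 ≡ 52 (mod 101)
52 ≡ 52 (mod 101); signature holds.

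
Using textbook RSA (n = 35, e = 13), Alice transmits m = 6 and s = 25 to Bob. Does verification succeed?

Squares mod 35: s^1≡25, s^2≡30, s^4≡25, s^8≡30
13 = 8 + 4 + 1, so s^13 ≡ 30·25·25 ≡ 25 (mod 35)
25 ≠ 6, so verification fails.

fails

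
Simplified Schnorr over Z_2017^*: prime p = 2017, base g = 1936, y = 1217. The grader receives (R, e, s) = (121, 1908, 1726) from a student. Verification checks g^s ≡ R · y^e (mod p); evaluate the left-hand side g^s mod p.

1936^2 = 3748096 ≡ 510
1936^4 ≡ 510^2 = 260100 ≡ 1924
1936^8 ≡ 1924^2 = 3701776 ≡ 581
1936^16 ≡ 581^2 = 337561 ≡ 722
1936^32 ≡ 722^2 = 521284 ≡ 898
1936^64 ≡ 898^2 = 806404 ≡ 1621
1936^128 ≡ 1621^2 = 2627641 ≡ 1507
1936^256 ≡ 1507^2 = 2271049 ≡ 1924
1936^512 ≡ 1924^2 = 3701776 ≡ 581
1936^1024 ≡ 581^2 = 337561 ≡ 722
1726 = 1024 + 512 + 128 + 32 + 16 + 8 + 4 + 2, so 1936^1726 ≡ 722·581·1507·898·722·581·1924·510 ≡ 803 (mod 2017)

803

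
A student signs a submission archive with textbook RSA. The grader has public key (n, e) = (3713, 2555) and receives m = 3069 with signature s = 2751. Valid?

s^2 ≡ 2751^2 = 7568001 ≡ 907
s^4 ≡ 907^2 = 822649 ≡ 2076
s^8 ≡ 2076^2 = 4309776 ≡ 2696
s^16 ≡ 2696^2 = 7268416 ≡ 2075
s^32 ≡ 2075^2 = 4305625 ≡ 2258
s^64 ≡ 2258^2 = 5098564 ≡ 615
s^128 ≡ 615^2 = 378225 ≡ 3212
s^256 ≡ 3212^2 = 10316944 ≡ 2230
s^512 ≡ 2230^2 = 4972900 ≡ 1193
s^1024 ≡ 1193^2 = 1423249 ≡ 1170
s^2048 ≡ 1170^2 = 1368900 ≡ 2516
2555 = 2048 + 256 + 128 + 64 + 32 + 16 + 8 + 2 + 1, so s^2555 ≡ 2516·2230·3212·615·2258·2075·2696·907·2751 ≡ 3069 (mod 3713)
Since 3069 equals the digest 3069, verification succeeds.

yes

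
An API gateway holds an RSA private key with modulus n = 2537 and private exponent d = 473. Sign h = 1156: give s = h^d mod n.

9

Squares mod 2537: h^1≡1156, h^2≡1874, h^4≡668, h^8≡2249, h^16≡1760, h^32≡2460, h^64≡855, h^128≡369, h^256≡1700
473 = 256 + 128 + 64 + 16 + 8 + 1, so h^473 ≡ 1700·369·855·1760·2249·1156 ≡ 9 (mod 2537)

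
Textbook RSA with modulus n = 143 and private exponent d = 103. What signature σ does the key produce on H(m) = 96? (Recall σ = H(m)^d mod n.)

Squares mod 143: (H(m))^1≡96, (H(m))^2≡64, (H(m))^4≡92, (H(m))^8≡27, (H(m))^16≡14, (H(m))^32≡53, (H(m))^64≡92
103 = 64 + 32 + 4 + 2 + 1, so (H(m))^103 ≡ 92·53·92·64·96 ≡ 138 (mod 143)

138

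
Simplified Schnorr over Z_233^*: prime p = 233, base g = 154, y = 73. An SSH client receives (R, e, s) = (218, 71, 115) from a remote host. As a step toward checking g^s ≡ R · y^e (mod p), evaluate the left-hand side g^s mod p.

59

154^2 = 23716 ≡ 183
154^4 ≡ 183^2 = 33489 ≡ 170
154^8 ≡ 170^2 = 28900 ≡ 8
154^16 ≡ 8^2 = 64
154^32 ≡ 64^2 = 4096 ≡ 135
154^64 ≡ 135^2 = 18225 ≡ 51
115 = 64 + 32 + 16 + 2 + 1, so 154^115 ≡ 51·135·64·183·154 ≡ 59 (mod 233)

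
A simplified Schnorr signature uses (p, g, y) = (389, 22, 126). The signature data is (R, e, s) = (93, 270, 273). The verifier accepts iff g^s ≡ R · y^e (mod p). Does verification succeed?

fails

g^s mod p:
22^2 = 484 ≡ 95
22^4 ≡ 95^2 = 9025 ≡ 78
22^8 ≡ 78^2 = 6084 ≡ 249
22^16 ≡ 249^2 = 62001 ≡ 150
22^32 ≡ 150^2 = 22500 ≡ 327
22^64 ≡ 327^2 = 106929 ≡ 343
22^128 ≡ 343^2 = 117649 ≡ 171
22^256 ≡ 171^2 = 29241 ≡ 66
273 = 256 + 16 + 1, so 22^273 ≡ 66·150·22 ≡ 349 (mod 389)
R · y^e mod p:
126^2 = 15876 ≡ 316
126^4 ≡ 316^2 = 99856 ≡ 272
126^8 ≡ 272^2 = 73984 ≡ 74
126^16 ≡ 74^2 = 5476 ≡ 30
126^32 ≡ 30^2 = 900 ≡ 122
126^64 ≡ 122^2 = 14884 ≡ 102
126^128 ≡ 102^2 = 10404 ≡ 290
126^256 ≡ 290^2 = 84100 ≡ 76
270 = 256 + 8 + 4 + 2, so 126^270 ≡ 76·74·272·316 ≡ 86 (mod 389)
93·86 = 7998 ≡ 218 (mod 389)
349 ≠ 218; the check fails.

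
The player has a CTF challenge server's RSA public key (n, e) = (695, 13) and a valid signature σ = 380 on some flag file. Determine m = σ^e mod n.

310

σ^2 ≡ 380^2 = 144400 ≡ 535
σ^4 ≡ 535^2 = 286225 ≡ 580
σ^8 ≡ 580^2 = 336400 ≡ 20
13 = 8 + 4 + 1, so σ^13 ≡ 20·580·380 ≡ 310 (mod 695)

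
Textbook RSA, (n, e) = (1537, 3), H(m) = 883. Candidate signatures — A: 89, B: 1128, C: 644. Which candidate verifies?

Candidate A: Squares mod 1537: 89^1≡89, 89^2≡236; 3 = 2 + 1, so 89^3 ≡ 236·89 ≡ 1023 (mod 1537)
Candidate B: Squares mod 1537: 1128^1≡1128, 1128^2≡1285; 3 = 2 + 1, so 1128^3 ≡ 1285·1128 ≡ 89 (mod 1537)
Candidate C: Squares mod 1537: 644^1≡644, 644^2≡1283; 3 = 2 + 1, so 644^3 ≡ 1283·644 ≡ 883 (mod 1537)
  → matches H(m) = 883

C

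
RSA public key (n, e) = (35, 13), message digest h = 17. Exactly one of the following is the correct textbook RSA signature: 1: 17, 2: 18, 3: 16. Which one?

1

Candidate 1: 17^13 mod 35 = 17
  → matches h = 17
Candidate 2: 18^13 mod 35 = 18
Candidate 3: 16^13 mod 35 = 16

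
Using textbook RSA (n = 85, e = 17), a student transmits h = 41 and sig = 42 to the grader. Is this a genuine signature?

forged

sig^2 ≡ 42^2 = 1764 ≡ 64
sig^4 ≡ 64^2 = 4096 ≡ 16
sig^8 ≡ 16^2 = 256 ≡ 1
sig^16 ≡ 1^2 = 1
17 = 16 + 1, so sig^17 ≡ 1·42 ≡ 42 (mod 85)
sig^17 mod 85 = 42, but h = 41.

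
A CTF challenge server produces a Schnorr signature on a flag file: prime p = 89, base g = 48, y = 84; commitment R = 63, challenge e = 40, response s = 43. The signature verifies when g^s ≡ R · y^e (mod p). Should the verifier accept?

accept

g^s mod p:
48^2 = 2304 ≡ 79
48^4 ≡ 79^2 = 6241 ≡ 11
48^8 ≡ 11^2 = 121 ≡ 32
48^16 ≡ 32^2 = 1024 ≡ 45
48^32 ≡ 45^2 = 2025 ≡ 67
43 = 32 + 8 + 2 + 1, so 48^43 ≡ 67·32·79·48 ≡ 76 (mod 89)
R · y^e mod p:
84^2 = 7056 ≡ 25
84^4 ≡ 25^2 = 625 ≡ 2
84^8 ≡ 2^2 = 4
84^16 ≡ 4^2 = 16
84^32 ≡ 16^2 = 256 ≡ 78
40 = 32 + 8, so 84^40 ≡ 78·4 ≡ 45 (mod 89)
63·45 = 2835 ≡ 76 (mod 89)
76 ≡ 76 (mod 89); signature holds.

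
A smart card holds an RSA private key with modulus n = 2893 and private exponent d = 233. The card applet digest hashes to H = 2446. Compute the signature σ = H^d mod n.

H^2 ≡ 2446^2 = 5982916 ≡ 192
H^4 ≡ 192^2 = 36864 ≡ 2148
H^8 ≡ 2148^2 = 4613904 ≡ 2462
H^16 ≡ 2462^2 = 6061444 ≡ 609
H^32 ≡ 609^2 = 370881 ≡ 577
H^64 ≡ 577^2 = 332929 ≡ 234
H^128 ≡ 234^2 = 54756 ≡ 2682
233 = 128 + 64 + 32 + 8 + 1, so H^233 ≡ 2682·234·577·2462·2446 ≡ 251 (mod 2893)

251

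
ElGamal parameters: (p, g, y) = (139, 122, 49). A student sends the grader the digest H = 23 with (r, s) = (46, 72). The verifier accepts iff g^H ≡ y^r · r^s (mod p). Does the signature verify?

does not verify

Left side g^H mod p:
122^2 = 14884 ≡ 11
122^4 ≡ 11^2 = 121
122^8 ≡ 121^2 = 14641 ≡ 46
122^16 ≡ 46^2 = 2116 ≡ 31
23 = 16 + 4 + 2 + 1, so 122^23 ≡ 31·121·11·122 ≡ 96 (mod 139)
Right side y^r · r^s mod p:
49^2 = 2401 ≡ 38
49^4 ≡ 38^2 = 1444 ≡ 54
49^8 ≡ 54^2 = 2916 ≡ 136
49^16 ≡ 136^2 = 18496 ≡ 9
49^32 ≡ 9^2 = 81
46 = 32 + 8 + 4 + 2, so 49^46 ≡ 81·136·54·38 ≡ 96 (mod 139)
46^2 = 2116 ≡ 31
46^4 ≡ 31^2 = 961 ≡ 127
46^8 ≡ 127^2 = 16129 ≡ 5
46^16 ≡ 5^2 = 25
46^32 ≡ 25^2 = 625 ≡ 69
46^64 ≡ 69^2 = 4761 ≡ 35
72 = 64 + 8, so 46^72 ≡ 35·5 ≡ 36 (mod 139)
96·36 = 3456 ≡ 120 (mod 139)
96 ≠ 120, so verification fails.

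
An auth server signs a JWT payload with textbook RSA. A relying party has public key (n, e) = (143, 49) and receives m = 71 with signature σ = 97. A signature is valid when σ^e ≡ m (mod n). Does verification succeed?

σ^2 ≡ 97^2 = 9409 ≡ 114
σ^4 ≡ 114^2 = 12996 ≡ 126
σ^8 ≡ 126^2 = 15876 ≡ 3
σ^16 ≡ 3^2 = 9
σ^32 ≡ 9^2 = 81
49 = 32 + 16 + 1, so σ^49 ≡ 81·9·97 ≡ 71 (mod 143)
σ^49 mod 143 = 71 matches m.

passes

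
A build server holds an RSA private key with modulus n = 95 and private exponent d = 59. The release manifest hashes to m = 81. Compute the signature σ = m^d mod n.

66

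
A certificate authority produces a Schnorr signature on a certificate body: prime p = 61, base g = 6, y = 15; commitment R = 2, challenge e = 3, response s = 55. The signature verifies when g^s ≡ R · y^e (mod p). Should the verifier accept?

accept

g^s mod p:
6^2 = 36
6^4 ≡ 36^2 = 1296 ≡ 15
6^8 ≡ 15^2 = 225 ≡ 42
6^16 ≡ 42^2 = 1764 ≡ 56
6^32 ≡ 56^2 = 3136 ≡ 25
55 = 32 + 16 + 4 + 2 + 1, so 6^55 ≡ 25·56·15·36·6 ≡ 40 (mod 61)
R · y^e mod p:
15^2 = 225 ≡ 42
3 = 2 + 1, so 15^3 ≡ 42·15 ≡ 20 (mod 61)
2·20 = 40 ≡ 40 (mod 61)
40 ≡ 40 (mod 61); signature holds.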